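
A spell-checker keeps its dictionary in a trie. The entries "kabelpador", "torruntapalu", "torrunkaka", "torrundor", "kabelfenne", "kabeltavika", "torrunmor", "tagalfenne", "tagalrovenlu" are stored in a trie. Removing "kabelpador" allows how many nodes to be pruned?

5

After clearing the end-marker at "kabelpador", prune upward until reaching a node still needed by another word.
The suffix "pador" (5 nodes) is used only by "kabelpador"; the node for "kabel" still has the child "f", so pruning stops there.
Nodes removed: 5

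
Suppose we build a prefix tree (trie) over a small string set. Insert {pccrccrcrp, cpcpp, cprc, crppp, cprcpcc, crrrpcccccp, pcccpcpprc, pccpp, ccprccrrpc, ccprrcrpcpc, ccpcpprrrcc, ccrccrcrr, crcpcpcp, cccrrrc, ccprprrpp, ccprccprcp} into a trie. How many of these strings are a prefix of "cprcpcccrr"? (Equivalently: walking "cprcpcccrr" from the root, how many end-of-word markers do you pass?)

Walk "cprcpcccrr" from the root; an end-of-word marker is hit whenever a stored word is a prefix of "cprcpcccrr".
Prefixes of the query that are stored words: "cprc", "cprcpcc"
Count: 2

2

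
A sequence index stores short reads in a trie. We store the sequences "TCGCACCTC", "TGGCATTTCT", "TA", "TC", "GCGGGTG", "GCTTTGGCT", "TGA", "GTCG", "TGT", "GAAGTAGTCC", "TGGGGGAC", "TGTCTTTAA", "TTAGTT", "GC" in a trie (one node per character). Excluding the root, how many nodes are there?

Count nodes per top-level branch (shared prefixes stored once):
  'G'-branch (GAAGTAGTCC, GC, GCGGGTG, GCTTTGGCT, GTCG): 26 nodes
  'T'-branch (TA, TC, TCGCACCTC, TGA, TGGCATTTCT, TGGGGGAC, TGT, TGTCTTTAA, TTAGTT): 37 nodes
Sum: 63

63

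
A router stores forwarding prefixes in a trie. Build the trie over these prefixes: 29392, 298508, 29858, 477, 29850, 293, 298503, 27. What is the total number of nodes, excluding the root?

15

Trie structure (* marks end of a word):
(root)
├─ 2
│  ├─ 7 *
│  └─ 9
│     ├─ 3 *
│     │  └─ 9
│     │     └─ 2 *
│     └─ 8
│        └─ 5
│           ├─ 0 *
│           │  ├─ 3 *
│           │  └─ 8 *
│           └─ 8 *
└─ 4
   └─ 7
      └─ 7 *
Counting every labelled node above: 15.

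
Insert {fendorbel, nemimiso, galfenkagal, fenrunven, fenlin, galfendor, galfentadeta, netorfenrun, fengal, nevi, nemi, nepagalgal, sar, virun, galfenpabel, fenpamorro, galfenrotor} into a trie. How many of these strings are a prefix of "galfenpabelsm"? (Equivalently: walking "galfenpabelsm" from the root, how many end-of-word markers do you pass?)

1

Traverse "galfenpabelsm" character by character; count nodes along the way that are marked as word ends.
Prefixes of the query that are stored words: "galfenpabel"
Count: 1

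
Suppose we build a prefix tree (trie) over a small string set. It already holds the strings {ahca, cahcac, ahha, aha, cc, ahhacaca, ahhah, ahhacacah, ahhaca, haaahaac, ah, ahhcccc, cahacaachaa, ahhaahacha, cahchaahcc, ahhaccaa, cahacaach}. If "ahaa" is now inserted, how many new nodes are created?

"aha" is already a path in the trie; the remaining "a" must be added.
New nodes needed: |"ahaa"| − 3 = 4 − 3 = 1.

1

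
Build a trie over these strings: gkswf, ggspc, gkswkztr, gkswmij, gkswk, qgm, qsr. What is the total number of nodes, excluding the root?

Trie structure (* marks end of a word):
(root)
├─ g
│  ├─ g
│  │  └─ s
│  │     └─ p
│  │        └─ c *
│  └─ k
│     └─ s
│        └─ w
│           ├─ f *
│           ├─ k *
│           │  └─ z
│           │     └─ t
│           │        └─ r *
│           └─ m
│              └─ i
│                 └─ j *
└─ q
   ├─ g
   │  └─ m *
   └─ s
      └─ r *
Counting every labelled node above: 21.

21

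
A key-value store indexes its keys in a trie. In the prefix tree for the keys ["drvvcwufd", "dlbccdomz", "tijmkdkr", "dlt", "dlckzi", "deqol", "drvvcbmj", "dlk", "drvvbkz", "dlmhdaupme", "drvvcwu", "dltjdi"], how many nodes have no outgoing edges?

10

A leaf is a node with no children — equivalently, the end of a word that is not a proper prefix of any other stored word.
Those words: "deqol", "dlbccdomz", "dlckzi", "dlk", "dlmhdaupme", "dltjdi", "drvvbkz", "drvvcbmj", "drvvcwufd", "tijmkdkr"
Leaf count: 10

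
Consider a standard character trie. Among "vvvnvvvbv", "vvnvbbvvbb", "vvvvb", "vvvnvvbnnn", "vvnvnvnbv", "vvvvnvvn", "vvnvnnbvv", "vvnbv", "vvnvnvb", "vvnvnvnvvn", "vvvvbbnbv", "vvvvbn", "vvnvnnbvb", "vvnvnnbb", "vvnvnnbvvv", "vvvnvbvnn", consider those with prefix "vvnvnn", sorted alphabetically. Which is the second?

vvnvnnbvb

Words with prefix "vvnvnn", in lexicographic order: "vvnvnnbb", "vvnvnnbvb", "vvnvnnbvv", "vvnvnnbvvv"
Position 2: vvnvnnbvb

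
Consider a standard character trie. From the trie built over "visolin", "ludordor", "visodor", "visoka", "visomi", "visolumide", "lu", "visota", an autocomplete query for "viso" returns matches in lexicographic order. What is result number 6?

DFS of the "viso" subtree visits, in order: "visodor", "visoka", "visolin", "visolumide", "visomi", "visota"
The 6th is visota.

visota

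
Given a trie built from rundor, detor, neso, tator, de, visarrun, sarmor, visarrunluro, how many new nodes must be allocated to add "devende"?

"de" is already a path in the trie; the remaining "vende" must be added.
Each of the 5 remaining characters creates one node.

5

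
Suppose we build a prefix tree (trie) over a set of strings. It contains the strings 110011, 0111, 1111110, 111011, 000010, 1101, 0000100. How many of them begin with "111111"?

1

Walk to "111111"; the words in its subtree are exactly those with that prefix.
Matches: "1111110"
Count: 1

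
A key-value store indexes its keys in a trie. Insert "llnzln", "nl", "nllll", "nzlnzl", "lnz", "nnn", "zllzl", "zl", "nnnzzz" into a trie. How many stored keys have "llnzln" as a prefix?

1

Filter for entries beginning with "llnzln":
Words under "llnzln": llnzln
Count: 1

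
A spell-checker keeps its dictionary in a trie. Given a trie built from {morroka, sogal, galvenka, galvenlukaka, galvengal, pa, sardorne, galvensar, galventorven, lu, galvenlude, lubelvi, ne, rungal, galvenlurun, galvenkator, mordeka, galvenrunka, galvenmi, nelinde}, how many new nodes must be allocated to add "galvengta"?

The longest prefix of "galvengta" already in the trie is "galveng" (length 7).
Each of the 2 remaining characters creates one node.

2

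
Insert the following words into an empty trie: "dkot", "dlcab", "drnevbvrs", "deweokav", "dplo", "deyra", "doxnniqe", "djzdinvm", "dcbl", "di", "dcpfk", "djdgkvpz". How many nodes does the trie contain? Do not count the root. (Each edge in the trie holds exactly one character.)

Trace insertions, counting only characters that open a new branch:
  "dkot" → 4 new (d, k, o, t)
  "dlcab" → prefix "d" already present; 4 new (l, c, a, b)
  "drnevbvrs" → prefix "d" already present; 8 new (r, n, e, v, b, v, r, s)
  "deweokav" → prefix "d" already present; 7 new (e, w, e, o, k, a, v)
  "dplo" → prefix "d" already present; 3 new (p, l, o)
  "deyra" → prefix "de" already present; 3 new (y, r, a)
  "doxnniqe" → prefix "d" already present; 7 new (o, x, n, n, i, q, e)
  "djzdinvm" → prefix "d" already present; 7 new (j, z, d, i, n, v, m)
  "dcbl" → prefix "d" already present; 3 new (c, b, l)
  "di" → prefix "d" already present; 1 new (i)
  "dcpfk" → prefix "dc" already present; 3 new (p, f, k)
  "djdgkvpz" → prefix "dj" already present; 6 new (d, g, k, v, p, z)
Total nodes = 4 + 4 + 8 + 7 + 3 + 3 + 7 + 7 + 3 + 1 + 3 + 6 = 56

56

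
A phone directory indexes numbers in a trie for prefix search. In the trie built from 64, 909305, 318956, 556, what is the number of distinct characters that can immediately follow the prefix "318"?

1

Walk "318" from the root, arriving at one node.
Characters that immediately follow "318" among the stored strings: {9}.
That node has 1 child edge.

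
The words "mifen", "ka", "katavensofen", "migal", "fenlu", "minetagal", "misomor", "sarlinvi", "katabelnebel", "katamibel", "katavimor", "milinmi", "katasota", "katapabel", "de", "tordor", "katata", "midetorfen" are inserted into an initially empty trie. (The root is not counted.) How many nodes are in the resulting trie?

Count nodes per top-level branch (shared prefixes stored once):
  'd'-branch (de): 2 nodes
  'f'-branch (fenlu): 5 nodes
  'k'-branch (ka, katabelnebel, katamibel, katapabel, katasota, katata, katavensofen, katavimor): 40 nodes
  'm'-branch (midetorfen, mifen, migal, milinmi, minetagal, misomor): 33 nodes
  's'-branch (sarlinvi): 8 nodes
  't'-branch (tordor): 6 nodes
Sum: 94

94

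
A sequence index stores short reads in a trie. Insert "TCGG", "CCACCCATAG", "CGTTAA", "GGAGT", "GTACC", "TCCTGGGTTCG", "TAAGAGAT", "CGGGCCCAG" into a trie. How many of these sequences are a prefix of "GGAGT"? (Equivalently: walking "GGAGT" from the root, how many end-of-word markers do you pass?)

Walk "GGAGT" from the root; an end-of-word marker is hit whenever a stored word is a prefix of "GGAGT".
Prefixes of the query that are stored words: "GGAGT"
Count: 1

1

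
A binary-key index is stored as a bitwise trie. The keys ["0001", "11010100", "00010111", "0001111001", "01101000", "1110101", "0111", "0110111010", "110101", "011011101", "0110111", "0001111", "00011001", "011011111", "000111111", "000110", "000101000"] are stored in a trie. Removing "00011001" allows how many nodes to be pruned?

2

Walk "00011001" from the leaf back toward the root, removing each node that no remaining word uses.
The suffix "01" (2 nodes) is used only by "00011001"; "000110" is itself a stored word, so pruning stops there.
Nodes removed: 2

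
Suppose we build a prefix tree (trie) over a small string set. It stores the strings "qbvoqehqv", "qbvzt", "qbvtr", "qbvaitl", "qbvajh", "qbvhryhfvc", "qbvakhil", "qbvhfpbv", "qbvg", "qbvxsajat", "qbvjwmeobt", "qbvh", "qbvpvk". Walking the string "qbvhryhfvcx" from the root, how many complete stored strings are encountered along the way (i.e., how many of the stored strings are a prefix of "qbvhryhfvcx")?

2

Check each prefix of "qbvhryhfvcx" against the stored set — each match is an end-marker on the path.
Prefixes of the query that are stored words: "qbvh", "qbvhryhfvc"
Count: 2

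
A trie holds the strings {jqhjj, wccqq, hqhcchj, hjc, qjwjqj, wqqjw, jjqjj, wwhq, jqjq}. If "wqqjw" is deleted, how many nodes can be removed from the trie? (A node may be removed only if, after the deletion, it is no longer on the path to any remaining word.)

After clearing the end-marker at "wqqjw", prune upward until reaching a node still needed by another word.
The suffix "qqjw" (4 nodes) is used only by "wqqjw"; the node for "w" still has the child "c", so pruning stops there.
Nodes removed: 4

4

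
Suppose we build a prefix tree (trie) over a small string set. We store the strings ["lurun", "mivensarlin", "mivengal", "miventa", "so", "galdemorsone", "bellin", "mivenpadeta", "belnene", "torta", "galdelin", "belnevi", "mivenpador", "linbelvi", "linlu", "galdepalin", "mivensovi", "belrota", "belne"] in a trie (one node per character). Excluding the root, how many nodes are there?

84

Count nodes per top-level branch (shared prefixes stored once):
  'b'-branch (bellin, belne, belnene, belnevi, belrota): 16 nodes
  'g'-branch (galdelin, galdemorsone, galdepalin): 20 nodes
  'l'-branch (linbelvi, linlu, lurun): 14 nodes
  'm'-branch (mivengal, mivenpadeta, mivenpador, mivensarlin, mivensovi, miventa): 27 nodes
  's'-branch (so): 2 nodes
  't'-branch (torta): 5 nodes
Sum: 84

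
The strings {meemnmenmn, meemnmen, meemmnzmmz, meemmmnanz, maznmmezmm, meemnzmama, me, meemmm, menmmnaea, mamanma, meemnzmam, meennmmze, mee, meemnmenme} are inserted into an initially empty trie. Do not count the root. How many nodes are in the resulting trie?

Insert word by word; a character creates a node only if that edge doesn't already exist:
  "meemnmenmn" → 10 new (m, e, e, m, n, m, e, n, m, n)
  "meemnmen" → prefix "meemnmen" already present; 0 new (none)
  "meemmnzmmz" → prefix "meem" already present; 6 new (m, n, z, m, m, z)
  "meemmmnanz" → prefix "meemm" already present; 5 new (m, n, a, n, z)
  "maznmmezmm" → prefix "m" already present; 9 new (a, z, n, m, m, e, z, m, m)
  "meemnzmama" → prefix "meemn" already present; 5 new (z, m, a, m, a)
  "me" → prefix "me" already present; 0 new (none)
  "meemmm" → prefix "meemmm" already present; 0 new (none)
  "menmmnaea" → prefix "me" already present; 7 new (n, m, m, n, a, e, a)
  "mamanma" → prefix "ma" already present; 5 new (m, a, n, m, a)
  "meemnzmam" → prefix "meemnzmam" already present; 0 new (none)
  "meennmmze" → prefix "mee" already present; 6 new (n, n, m, m, z, e)
  "mee" → prefix "mee" already present; 0 new (none)
  "meemnmenme" → prefix "meemnmenm" already present; 1 new (e)
Total nodes = 10 + 0 + 6 + 5 + 9 + 5 + 0 + 0 + 7 + 5 + 0 + 6 + 0 + 1 = 54

54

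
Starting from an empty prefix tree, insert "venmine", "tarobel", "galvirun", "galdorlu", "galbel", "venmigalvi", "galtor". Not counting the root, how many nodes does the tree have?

38

Trie structure (* marks end of a word):
(root)
├─ g
│  └─ a
│     └─ l
│        ├─ b
│        │  └─ e
│        │     └─ l *
│        ├─ d
│        │  └─ o
│        │     └─ r
│        │        └─ l
│        │           └─ u *
│        ├─ t
│        │  └─ o
│        │     └─ r *
│        └─ v
│           └─ i
│              └─ r
│                 └─ u
│                    └─ n *
├─ t
│  └─ a
│     └─ r
│        └─ o
│           └─ b
│              └─ e
│                 └─ l *
└─ v
   └─ e
      └─ n
         └─ m
            └─ i
               ├─ g
               │  └─ a
               │     └─ l
               │        └─ v
               │           └─ i *
               └─ n
                  └─ e *
Counting every labelled node above: 38.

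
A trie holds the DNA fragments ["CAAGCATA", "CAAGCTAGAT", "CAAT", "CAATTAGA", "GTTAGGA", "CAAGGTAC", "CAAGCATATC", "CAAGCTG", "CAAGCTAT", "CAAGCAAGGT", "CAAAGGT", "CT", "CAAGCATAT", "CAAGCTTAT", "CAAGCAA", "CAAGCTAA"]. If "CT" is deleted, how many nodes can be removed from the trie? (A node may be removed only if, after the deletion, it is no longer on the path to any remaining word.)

1

After clearing the end-marker at "CT", prune upward until reaching a node still needed by another word.
The suffix "T" (1 node) is used only by "CT"; the node for "C" still has the child "A", so pruning stops there.
Nodes removed: 1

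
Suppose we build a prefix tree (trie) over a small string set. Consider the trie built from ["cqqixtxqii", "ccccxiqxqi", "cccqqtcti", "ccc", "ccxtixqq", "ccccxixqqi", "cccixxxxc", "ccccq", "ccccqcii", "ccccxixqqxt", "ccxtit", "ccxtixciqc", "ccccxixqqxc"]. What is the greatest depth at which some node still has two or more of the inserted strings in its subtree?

10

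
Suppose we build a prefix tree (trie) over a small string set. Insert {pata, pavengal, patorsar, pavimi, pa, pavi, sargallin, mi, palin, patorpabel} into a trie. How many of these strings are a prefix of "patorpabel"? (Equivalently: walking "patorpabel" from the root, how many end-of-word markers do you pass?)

Walk "patorpabel" from the root; an end-of-word marker is hit whenever a stored word is a prefix of "patorpabel".
Prefixes of the query that are stored words: "pa", "patorpabel"
Count: 2

2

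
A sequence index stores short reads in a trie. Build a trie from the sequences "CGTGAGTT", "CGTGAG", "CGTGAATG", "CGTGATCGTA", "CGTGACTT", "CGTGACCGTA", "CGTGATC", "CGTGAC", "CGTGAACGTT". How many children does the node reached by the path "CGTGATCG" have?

1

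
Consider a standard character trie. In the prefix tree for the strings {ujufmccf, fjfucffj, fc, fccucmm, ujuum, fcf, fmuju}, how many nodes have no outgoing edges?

6

Leaves are exactly the stored words that no other stored word extends.
Those words: "fccucmm", "fcf", "fjfucffj", "fmuju", "ujufmccf", "ujuum"
Leaf count: 6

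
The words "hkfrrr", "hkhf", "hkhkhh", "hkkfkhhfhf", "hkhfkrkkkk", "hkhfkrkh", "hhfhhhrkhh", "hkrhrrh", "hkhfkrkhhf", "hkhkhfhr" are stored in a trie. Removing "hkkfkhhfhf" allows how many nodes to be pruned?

Walk "hkkfkhhfhf" from the leaf back toward the root, removing each node that no remaining word uses.
The suffix "kfkhhfhf" (8 nodes) is used only by "hkkfkhhfhf"; the node for "hk" still has the child "f", so pruning stops there.
Nodes removed: 8

8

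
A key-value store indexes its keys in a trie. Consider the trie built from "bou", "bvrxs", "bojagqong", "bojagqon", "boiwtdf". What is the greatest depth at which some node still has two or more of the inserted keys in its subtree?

Equivalently: take the maximum, over all pairs, of their longest common prefix length.
"bojagqon" and "bojagqong" agree on "bojagqon" (8 characters) before diverging; nothing deeper is shared.
Longest shared-prefix length: 8

8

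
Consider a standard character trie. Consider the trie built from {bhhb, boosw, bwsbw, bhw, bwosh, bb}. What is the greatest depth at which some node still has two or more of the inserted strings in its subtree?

Equivalently: take the maximum, over all pairs, of their longest common prefix length.
e.g. "bhhb" and "bhw" share the prefix "bh" of length 2; no pair shares a longer one.
Longest shared-prefix length: 2

2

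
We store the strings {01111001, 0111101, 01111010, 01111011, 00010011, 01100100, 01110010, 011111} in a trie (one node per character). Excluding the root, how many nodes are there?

28

Count nodes per top-level branch (shared prefixes stored once):
  '0'-branch (00010011, 01100100, 01110010, 01111001, 0111101, 01111010, 01111011, 011111): 28 nodes
Sum: 28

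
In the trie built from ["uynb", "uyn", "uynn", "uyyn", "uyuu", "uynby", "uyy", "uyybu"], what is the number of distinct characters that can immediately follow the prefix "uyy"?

2

The children of the "uyy" node are the distinct next characters among strings starting with "uyy".
Distinct next characters after "uyy": b, n.
That node has 2 child edges.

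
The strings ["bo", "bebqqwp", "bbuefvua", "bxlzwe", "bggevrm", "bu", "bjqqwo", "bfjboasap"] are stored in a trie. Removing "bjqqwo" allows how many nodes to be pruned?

A node on "bjqqwo"'s path can go only if nothing else ends at it or branches off below it.
The suffix "jqqwo" (5 nodes) is used only by "bjqqwo"; the node for "b" still has the child "o", so pruning stops there.
Nodes removed: 5

5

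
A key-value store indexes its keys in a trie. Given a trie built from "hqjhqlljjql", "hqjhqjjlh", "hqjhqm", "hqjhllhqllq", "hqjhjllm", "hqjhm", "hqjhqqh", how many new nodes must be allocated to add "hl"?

The longest prefix of "hl" already in the trie is "h" (length 1).
Each of the 1 remaining characters creates one node.

1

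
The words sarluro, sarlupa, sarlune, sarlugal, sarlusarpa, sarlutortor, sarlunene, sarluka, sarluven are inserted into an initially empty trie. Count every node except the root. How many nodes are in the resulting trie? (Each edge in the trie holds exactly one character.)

32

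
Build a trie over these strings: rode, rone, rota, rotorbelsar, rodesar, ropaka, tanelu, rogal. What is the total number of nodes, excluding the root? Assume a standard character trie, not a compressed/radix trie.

32

For each word, the new-node count is its length minus the longest prefix already in the trie:
  "rode" → 4 new (r, o, d, e)
  "rone" → prefix "ro" already present; 2 new (n, e)
  "rota" → prefix "ro" already present; 2 new (t, a)
  "rotorbelsar" → prefix "rot" already present; 8 new (o, r, b, e, l, s, a, r)
  "rodesar" → prefix "rode" already present; 3 new (s, a, r)
  "ropaka" → prefix "ro" already present; 4 new (p, a, k, a)
  "tanelu" → 6 new (t, a, n, e, l, u)
  "rogal" → prefix "ro" already present; 3 new (g, a, l)
Total nodes = 4 + 2 + 2 + 8 + 3 + 4 + 6 + 3 = 32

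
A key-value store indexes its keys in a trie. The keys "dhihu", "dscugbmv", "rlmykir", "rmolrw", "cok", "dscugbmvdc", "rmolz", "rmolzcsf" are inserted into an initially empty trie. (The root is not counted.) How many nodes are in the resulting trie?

Count nodes per top-level branch (shared prefixes stored once):
  'c'-branch (cok): 3 nodes
  'd'-branch (dhihu, dscugbmv, dscugbmvdc): 14 nodes
  'r'-branch (rlmykir, rmolrw, rmolz, rmolzcsf): 16 nodes
Sum: 33

33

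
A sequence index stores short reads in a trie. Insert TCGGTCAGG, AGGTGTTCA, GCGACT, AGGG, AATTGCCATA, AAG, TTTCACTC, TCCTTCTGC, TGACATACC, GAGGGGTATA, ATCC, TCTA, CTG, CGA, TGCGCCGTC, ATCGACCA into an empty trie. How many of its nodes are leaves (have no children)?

Leaves are exactly the stored words that no other stored word extends.
Those words: "AAG", "AATTGCCATA", "AGGG", "AGGTGTTCA", "ATCC", "ATCGACCA", "CGA", "CTG", "GAGGGGTATA", "GCGACT", "TCCTTCTGC", "TCGGTCAGG", "TCTA", "TGACATACC", "TGCGCCGTC", "TTTCACTC"
Leaf count: 16

16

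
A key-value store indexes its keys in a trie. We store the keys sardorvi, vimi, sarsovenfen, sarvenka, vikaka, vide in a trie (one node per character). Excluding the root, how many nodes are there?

Trie structure (* marks end of a word):
(root)
├─ s
│  └─ a
│     └─ r
│        ├─ d
│        │  └─ o
│        │     └─ r
│        │        └─ v
│        │           └─ i *
│        ├─ s
│        │  └─ o
│        │     └─ v
│        │        └─ e
│        │           └─ n
│        │              └─ f
│        │                 └─ e
│        │                    └─ n *
│        └─ v
│           └─ e
│              └─ n
│                 └─ k
│                    └─ a *
└─ v
   └─ i
      ├─ d
      │  └─ e *
      ├─ k
      │  └─ a
      │     └─ k
      │        └─ a *
      └─ m
         └─ i *
Counting every labelled node above: 31.

31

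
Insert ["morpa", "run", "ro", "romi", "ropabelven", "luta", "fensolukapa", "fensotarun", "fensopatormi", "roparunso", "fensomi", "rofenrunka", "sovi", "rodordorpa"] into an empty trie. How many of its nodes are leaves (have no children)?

Leaves are exactly the stored words that no other stored word extends.
Those words: "fensolukapa", "fensomi", "fensopatormi", "fensotarun", "luta", "morpa", "rodordorpa", "rofenrunka", "romi", "ropabelven", "roparunso", "run", "sovi"
Leaf count: 13

13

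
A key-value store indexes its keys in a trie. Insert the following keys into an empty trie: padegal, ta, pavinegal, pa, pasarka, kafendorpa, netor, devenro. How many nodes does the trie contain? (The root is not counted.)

Trace insertions, counting only characters that open a new branch:
  "padegal" → 7 new (p, a, d, e, g, a, l)
  "ta" → 2 new (t, a)
  "pavinegal" → prefix "pa" already present; 7 new (v, i, n, e, g, a, l)
  "pa" → prefix "pa" already present; 0 new (none)
  "pasarka" → prefix "pa" already present; 5 new (s, a, r, k, a)
  "kafendorpa" → 10 new (k, a, f, e, n, d, o, r, p, a)
  "netor" → 5 new (n, e, t, o, r)
  "devenro" → 7 new (d, e, v, e, n, r, o)
Total nodes = 7 + 2 + 7 + 0 + 5 + 10 + 5 + 7 = 43

43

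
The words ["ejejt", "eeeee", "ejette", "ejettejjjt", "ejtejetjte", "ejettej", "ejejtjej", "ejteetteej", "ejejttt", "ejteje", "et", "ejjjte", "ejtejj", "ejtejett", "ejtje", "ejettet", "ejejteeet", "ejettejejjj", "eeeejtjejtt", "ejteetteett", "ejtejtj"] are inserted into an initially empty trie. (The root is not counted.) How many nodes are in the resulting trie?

64

Count nodes per top-level branch (shared prefixes stored once):
  'e'-branch (eeeee, eeeejtjejtt, ejejt, ejejteeet, ejejtjej, ejejttt, ejette, ejettej, ejettejejjj, ejettejjjt, ejettet, ejjjte, ejteetteej, ejteetteett, ejteje, ejtejetjte, ejtejett, ejtejj, ejtejtj, ejtje, et): 64 nodes
Sum: 64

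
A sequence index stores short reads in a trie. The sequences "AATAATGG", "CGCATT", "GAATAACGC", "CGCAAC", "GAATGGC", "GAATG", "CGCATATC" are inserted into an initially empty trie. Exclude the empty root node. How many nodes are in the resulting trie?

31

For each word, the new-node count is its length minus the longest prefix already in the trie:
  "AATAATGG" → 8 new (A, A, T, A, A, T, G, G)
  "CGCATT" → 6 new (C, G, C, A, T, T)
  "GAATAACGC" → 9 new (G, A, A, T, A, A, C, G, C)
  "CGCAAC" → prefix "CGCA" already present; 2 new (A, C)
  "GAATGGC" → prefix "GAAT" already present; 3 new (G, G, C)
  "GAATG" → prefix "GAATG" already present; 0 new (none)
  "CGCATATC" → prefix "CGCAT" already present; 3 new (A, T, C)
Total nodes = 8 + 6 + 9 + 2 + 3 + 0 + 3 = 31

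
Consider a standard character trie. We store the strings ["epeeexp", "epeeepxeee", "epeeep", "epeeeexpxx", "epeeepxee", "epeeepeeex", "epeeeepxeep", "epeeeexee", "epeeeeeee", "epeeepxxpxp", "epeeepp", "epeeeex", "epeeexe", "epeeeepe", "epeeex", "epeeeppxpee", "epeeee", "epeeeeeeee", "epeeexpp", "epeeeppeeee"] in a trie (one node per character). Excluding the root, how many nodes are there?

For each word, the new-node count is its length minus the longest prefix already in the trie:
  "epeeexp" → 7 new (e, p, e, e, e, x, p)
  "epeeepxeee" → prefix "epeee" already present; 5 new (p, x, e, e, e)
  "epeeep" → prefix "epeeep" already present; 0 new (none)
  "epeeeexpxx" → prefix "epeee" already present; 5 new (e, x, p, x, x)
  "epeeepxee" → prefix "epeeepxee" already present; 0 new (none)
  "epeeepeeex" → prefix "epeeep" already present; 4 new (e, e, e, x)
  "epeeeepxeep" → prefix "epeeee" already present; 5 new (p, x, e, e, p)
  "epeeeexee" → prefix "epeeeex" already present; 2 new (e, e)
  "epeeeeeee" → prefix "epeeee" already present; 3 new (e, e, e)
  "epeeepxxpxp" → prefix "epeeepx" already present; 4 new (x, p, x, p)
  "epeeepp" → prefix "epeeep" already present; 1 new (p)
  "epeeeex" → prefix "epeeeex" already present; 0 new (none)
  "epeeexe" → prefix "epeeex" already present; 1 new (e)
  "epeeeepe" → prefix "epeeeep" already present; 1 new (e)
  "epeeex" → prefix "epeeex" already present; 0 new (none)
  "epeeeppxpee" → prefix "epeeepp" already present; 4 new (x, p, e, e)
  "epeeee" → prefix "epeeee" already present; 0 new (none)
  "epeeeeeeee" → prefix "epeeeeeee" already present; 1 new (e)
  "epeeexpp" → prefix "epeeexp" already present; 1 new (p)
  "epeeeppeeee" → prefix "epeeepp" already present; 4 new (e, e, e, e)
Total nodes = 7 + 5 + 0 + 5 + 0 + 4 + 5 + 2 + 3 + 4 + 1 + 0 + 1 + 1 + 0 + 4 + 0 + 1 + 1 + 4 = 48

48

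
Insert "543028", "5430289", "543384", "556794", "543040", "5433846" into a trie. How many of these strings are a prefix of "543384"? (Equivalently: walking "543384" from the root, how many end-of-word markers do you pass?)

1

Walk "543384" from the root; an end-of-word marker is hit whenever a stored word is a prefix of "543384".
Prefixes of the query that are stored words: "543384"
Count: 1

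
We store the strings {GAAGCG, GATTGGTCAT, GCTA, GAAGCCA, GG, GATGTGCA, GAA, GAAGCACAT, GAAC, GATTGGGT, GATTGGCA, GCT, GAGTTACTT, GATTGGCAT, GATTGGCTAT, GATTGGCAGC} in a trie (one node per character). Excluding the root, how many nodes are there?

47

For each word, the new-node count is its length minus the longest prefix already in the trie:
  "GAAGCG" → 6 new (G, A, A, G, C, G)
  "GATTGGTCAT" → prefix "GA" already present; 8 new (T, T, G, G, T, C, A, T)
  "GCTA" → prefix "G" already present; 3 new (C, T, A)
  "GAAGCCA" → prefix "GAAGC" already present; 2 new (C, A)
  "GG" → prefix "G" already present; 1 new (G)
  "GATGTGCA" → prefix "GAT" already present; 5 new (G, T, G, C, A)
  "GAA" → prefix "GAA" already present; 0 new (none)
  "GAAGCACAT" → prefix "GAAGC" already present; 4 new (A, C, A, T)
  "GAAC" → prefix "GAA" already present; 1 new (C)
  "GATTGGGT" → prefix "GATTGG" already present; 2 new (G, T)
  "GATTGGCA" → prefix "GATTGG" already present; 2 new (C, A)
  "GCT" → prefix "GCT" already present; 0 new (none)
  "GAGTTACTT" → prefix "GA" already present; 7 new (G, T, T, A, C, T, T)
  "GATTGGCAT" → prefix "GATTGGCA" already present; 1 new (T)
  "GATTGGCTAT" → prefix "GATTGGC" already present; 3 new (T, A, T)
  "GATTGGCAGC" → prefix "GATTGGCA" already present; 2 new (G, C)
Total nodes = 6 + 8 + 3 + 2 + 1 + 5 + 0 + 4 + 1 + 2 + 2 + 0 + 7 + 1 + 3 + 2 = 47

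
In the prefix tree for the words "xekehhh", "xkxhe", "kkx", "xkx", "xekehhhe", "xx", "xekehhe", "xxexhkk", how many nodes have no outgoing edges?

5

A leaf is a node with no children — equivalently, the end of a word that is not a proper prefix of any other stored word.
Those words: "kkx", "xekehhe", "xekehhhe", "xkxhe", "xxexhkk"
Leaf count: 5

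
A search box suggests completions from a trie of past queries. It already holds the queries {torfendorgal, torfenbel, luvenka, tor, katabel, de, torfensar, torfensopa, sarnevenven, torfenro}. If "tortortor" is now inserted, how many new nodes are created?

6

The longest prefix of "tortortor" already in the trie is "tor" (length 3).
So 9 − 3 = 6 new nodes.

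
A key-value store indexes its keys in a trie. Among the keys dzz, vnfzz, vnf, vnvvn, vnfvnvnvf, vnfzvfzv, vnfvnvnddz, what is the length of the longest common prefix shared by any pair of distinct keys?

7

Equivalently: take the maximum, over all pairs, of their longest common prefix length.
e.g. "vnfvnvnddz" and "vnfvnvnvf" share the prefix "vnfvnvn" of length 7; no pair shares a longer one.
Longest shared-prefix length: 7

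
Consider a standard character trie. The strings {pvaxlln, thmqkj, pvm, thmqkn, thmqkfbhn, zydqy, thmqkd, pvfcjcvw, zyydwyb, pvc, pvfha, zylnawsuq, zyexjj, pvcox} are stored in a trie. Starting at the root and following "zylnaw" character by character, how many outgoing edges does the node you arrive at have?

Walk "zylnaw" from the root, arriving at one node.
Characters that immediately follow "zylnaw" among the stored strings: {s}.
That node has 1 child edge.

1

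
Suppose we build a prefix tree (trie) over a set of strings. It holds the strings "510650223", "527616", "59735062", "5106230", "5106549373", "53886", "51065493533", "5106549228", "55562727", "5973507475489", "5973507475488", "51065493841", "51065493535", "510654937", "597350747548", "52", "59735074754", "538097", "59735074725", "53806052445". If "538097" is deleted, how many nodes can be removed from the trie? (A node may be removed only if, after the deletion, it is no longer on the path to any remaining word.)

A node on "538097"'s path can go only if nothing else ends at it or branches off below it.
The suffix "97" (2 nodes) is used only by "538097"; the node for "5380" still has the child "6", so pruning stops there.
Nodes removed: 2

2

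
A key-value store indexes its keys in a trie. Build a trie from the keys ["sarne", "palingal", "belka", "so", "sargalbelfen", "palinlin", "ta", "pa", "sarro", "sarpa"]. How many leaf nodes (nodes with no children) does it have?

9

A leaf is a node with no children — equivalently, the end of a word that is not a proper prefix of any other stored word.
Those words: "belka", "palingal", "palinlin", "sargalbelfen", "sarne", "sarpa", "sarro", "so", "ta"
Leaf count: 9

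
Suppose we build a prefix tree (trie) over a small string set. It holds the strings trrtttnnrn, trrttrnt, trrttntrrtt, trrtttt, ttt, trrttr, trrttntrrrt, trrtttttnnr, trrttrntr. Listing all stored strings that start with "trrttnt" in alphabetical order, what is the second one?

trrttntrrtt

Filter for "trrttnt…" and sort: "trrttntrrrt", "trrttntrrtt"
Position 2: trrttntrrtt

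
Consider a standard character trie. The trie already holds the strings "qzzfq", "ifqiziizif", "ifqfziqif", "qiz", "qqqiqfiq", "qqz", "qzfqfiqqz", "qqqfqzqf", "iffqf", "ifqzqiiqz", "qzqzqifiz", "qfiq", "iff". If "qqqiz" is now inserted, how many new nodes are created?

Walking "qqqiz" from the root, the first 4 characters ("qqqi") follow existing edges; "z" is the first miss.
Each of the 1 remaining characters creates one node.

1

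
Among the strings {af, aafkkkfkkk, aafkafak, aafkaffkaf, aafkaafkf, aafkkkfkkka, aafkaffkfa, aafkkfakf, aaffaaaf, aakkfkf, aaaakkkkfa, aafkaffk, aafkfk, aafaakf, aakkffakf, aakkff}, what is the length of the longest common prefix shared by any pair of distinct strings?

10

Equivalently: take the maximum, over all pairs, of their longest common prefix length.
e.g. "aafkkkfkkk" and "aafkkkfkkka" share the prefix "aafkkkfkkk" of length 10; no pair shares a longer one.
Longest shared-prefix length: 10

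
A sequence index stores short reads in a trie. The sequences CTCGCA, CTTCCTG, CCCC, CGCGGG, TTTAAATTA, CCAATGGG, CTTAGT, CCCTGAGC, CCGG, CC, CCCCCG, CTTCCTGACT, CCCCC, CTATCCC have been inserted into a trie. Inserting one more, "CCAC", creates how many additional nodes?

1

"CCA" is already a path in the trie; the remaining "C" must be added.
New nodes needed: |"CCAC"| − 3 = 4 − 3 = 1.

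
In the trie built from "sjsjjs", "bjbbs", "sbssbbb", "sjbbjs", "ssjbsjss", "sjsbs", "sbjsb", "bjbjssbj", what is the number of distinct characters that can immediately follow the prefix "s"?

3

The children of the "s" node are the distinct next characters among strings starting with "s".
Characters that immediately follow "s" among the stored strings: {b, j, s}.
That node has 3 child edges.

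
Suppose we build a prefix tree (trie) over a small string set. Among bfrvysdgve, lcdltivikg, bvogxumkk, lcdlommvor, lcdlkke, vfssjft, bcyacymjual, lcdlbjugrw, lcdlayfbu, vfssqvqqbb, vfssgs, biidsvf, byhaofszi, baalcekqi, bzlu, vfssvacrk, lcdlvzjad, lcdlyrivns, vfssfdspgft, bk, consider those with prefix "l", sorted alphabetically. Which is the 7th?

lcdlyrivns

DFS of the "l" subtree visits, in order: "lcdlayfbu", "lcdlbjugrw", "lcdlkke", "lcdlommvor", "lcdltivikg", "lcdlvzjad", "lcdlyrivns"
Position 7: lcdlyrivns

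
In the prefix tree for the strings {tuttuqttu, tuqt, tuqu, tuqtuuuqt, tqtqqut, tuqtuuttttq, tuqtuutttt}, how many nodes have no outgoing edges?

5

Leaves are exactly the stored words that no other stored word extends.
Those words: "tqtqqut", "tuqtuuttttq", "tuqtuuuqt", "tuqu", "tuttuqttu"
Leaf count: 5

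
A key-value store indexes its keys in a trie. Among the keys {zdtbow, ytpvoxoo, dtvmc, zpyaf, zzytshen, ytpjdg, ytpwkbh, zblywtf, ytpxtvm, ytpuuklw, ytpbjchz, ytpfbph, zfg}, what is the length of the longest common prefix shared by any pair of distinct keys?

Look for the deepest trie node that still has at least two words in its subtree.
"ytpbjchz" and "ytpfbph" agree on "ytp" (3 characters) before diverging; nothing deeper is shared.
Longest shared-prefix length: 3

3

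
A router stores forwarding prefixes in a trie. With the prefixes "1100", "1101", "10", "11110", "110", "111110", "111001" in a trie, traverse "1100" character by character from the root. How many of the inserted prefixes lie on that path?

Check each prefix of "1100" against the stored set — each match is an end-marker on the path.
Prefixes of the query that are stored words: "110", "1100"
Count: 2

2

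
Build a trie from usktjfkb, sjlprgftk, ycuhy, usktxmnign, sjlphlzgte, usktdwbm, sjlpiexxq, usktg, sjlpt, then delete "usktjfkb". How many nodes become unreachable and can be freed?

A node on "usktjfkb"'s path can go only if nothing else ends at it or branches off below it.
The suffix "jfkb" (4 nodes) is used only by "usktjfkb"; the node for "uskt" still has the child "x", so pruning stops there.
Nodes removed: 4

4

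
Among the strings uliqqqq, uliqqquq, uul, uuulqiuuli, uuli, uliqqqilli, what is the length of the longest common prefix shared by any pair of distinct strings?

6

Look for the deepest trie node that still has at least two words in its subtree.
"uliqqqilli" and "uliqqqq" agree on "uliqqq" (6 characters) before diverging; nothing deeper is shared.
Longest shared-prefix length: 6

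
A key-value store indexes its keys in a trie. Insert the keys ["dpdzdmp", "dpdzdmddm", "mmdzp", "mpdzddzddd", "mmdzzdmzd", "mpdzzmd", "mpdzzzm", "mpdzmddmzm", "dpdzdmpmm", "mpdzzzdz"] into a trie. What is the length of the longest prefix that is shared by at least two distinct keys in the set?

7

Look for the deepest trie node that still has at least two words in its subtree.
"dpdzdmp" and "dpdzdmpmm" agree on "dpdzdmp" (7 characters) before diverging; nothing deeper is shared.
Longest shared-prefix length: 7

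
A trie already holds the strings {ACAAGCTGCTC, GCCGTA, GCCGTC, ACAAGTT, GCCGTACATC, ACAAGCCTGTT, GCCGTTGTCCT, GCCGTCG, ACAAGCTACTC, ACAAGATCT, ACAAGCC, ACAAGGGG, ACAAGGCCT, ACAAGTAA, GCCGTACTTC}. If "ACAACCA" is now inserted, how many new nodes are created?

The longest prefix of "ACAACCA" already in the trie is "ACAA" (length 4).
Each of the 3 remaining characters creates one node.

3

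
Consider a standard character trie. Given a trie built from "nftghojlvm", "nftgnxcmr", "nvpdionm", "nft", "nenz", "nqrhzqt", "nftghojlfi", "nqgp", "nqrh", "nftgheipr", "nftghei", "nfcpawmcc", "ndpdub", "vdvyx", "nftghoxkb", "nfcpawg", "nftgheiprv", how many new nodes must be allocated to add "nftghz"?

1

"nftgh" is already a path in the trie; the remaining "z" must be added.
So 6 − 5 = 1 new nodes.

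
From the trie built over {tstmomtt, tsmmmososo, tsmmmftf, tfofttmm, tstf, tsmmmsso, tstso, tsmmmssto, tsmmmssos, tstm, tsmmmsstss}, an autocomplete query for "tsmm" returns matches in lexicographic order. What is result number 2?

Words with prefix "tsmm", in lexicographic order: "tsmmmftf", "tsmmmososo", "tsmmmsso", "tsmmmssos", "tsmmmssto", "tsmmmsstss"
Position 2: tsmmmososo

tsmmmososo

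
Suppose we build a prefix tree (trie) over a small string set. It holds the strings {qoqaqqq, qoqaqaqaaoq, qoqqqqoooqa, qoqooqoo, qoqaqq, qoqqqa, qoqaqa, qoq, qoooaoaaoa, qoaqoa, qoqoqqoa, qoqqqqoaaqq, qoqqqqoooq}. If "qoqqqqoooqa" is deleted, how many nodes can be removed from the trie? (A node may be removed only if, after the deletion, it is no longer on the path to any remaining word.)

1

After clearing the end-marker at "qoqqqqoooqa", prune upward until reaching a node still needed by another word.
The suffix "a" (1 node) is used only by "qoqqqqoooqa"; "qoqqqqoooq" is itself a stored word, so pruning stops there.
Nodes removed: 1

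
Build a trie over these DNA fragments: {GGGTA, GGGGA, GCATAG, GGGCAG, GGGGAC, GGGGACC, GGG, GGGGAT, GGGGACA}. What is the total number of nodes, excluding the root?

19

Trie structure (* marks end of a word):
(root)
└─ G
   ├─ C
   │  └─ A
   │     └─ T
   │        └─ A
   │           └─ G *
   └─ G
      └─ G *
         ├─ C
         │  └─ A
         │     └─ G *
         ├─ G
         │  └─ A *
         │     ├─ C *
         │     │  ├─ A *
         │     │  └─ C *
         │     └─ T *
         └─ T
            └─ A *
Counting every labelled node above: 19.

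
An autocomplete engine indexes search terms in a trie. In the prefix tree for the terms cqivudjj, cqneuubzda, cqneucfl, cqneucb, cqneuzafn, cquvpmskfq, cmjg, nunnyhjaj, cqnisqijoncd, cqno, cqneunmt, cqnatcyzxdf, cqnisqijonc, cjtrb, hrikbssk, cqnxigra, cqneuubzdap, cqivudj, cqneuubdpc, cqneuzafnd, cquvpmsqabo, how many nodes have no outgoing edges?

A leaf is a node with no children — equivalently, the end of a word that is not a proper prefix of any other stored word.
Those words: "cjtrb", "cmjg", "cqivudjj", "cqnatcyzxdf", "cqneucb", "cqneucfl", "cqneunmt", "cqneuubdpc", "cqneuubzdap", "cqneuzafnd", "cqnisqijoncd", "cqno", "cqnxigra", "cquvpmskfq", "cquvpmsqabo", "hrikbssk", "nunnyhjaj"
Leaf count: 17

17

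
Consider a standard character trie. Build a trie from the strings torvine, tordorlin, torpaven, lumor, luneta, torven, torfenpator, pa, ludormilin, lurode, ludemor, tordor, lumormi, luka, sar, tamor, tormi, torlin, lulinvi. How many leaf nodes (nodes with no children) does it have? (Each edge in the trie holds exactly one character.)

Leaves are exactly the stored words that no other stored word extends.
Those words: "ludemor", "ludormilin", "luka", "lulinvi", "lumormi", "luneta", "lurode", "pa", "sar", "tamor", "tordorlin", "torfenpator", "torlin", "tormi", "torpaven", "torven", "torvine"
Leaf count: 17

17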